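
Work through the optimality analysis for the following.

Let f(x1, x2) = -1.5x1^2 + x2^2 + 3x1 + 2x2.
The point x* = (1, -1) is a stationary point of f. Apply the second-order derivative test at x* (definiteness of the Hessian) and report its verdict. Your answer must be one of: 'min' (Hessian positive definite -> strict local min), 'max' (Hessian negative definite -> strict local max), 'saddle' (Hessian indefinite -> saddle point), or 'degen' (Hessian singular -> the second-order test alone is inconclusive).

Compute the Hessian H = grad^2 f:
  H = [[-3, 0], [0, 2]]
Verify stationarity: grad f(x*) = H x* + g = (0, 0).
Eigenvalues of H: -3, 2.
Eigenvalues have mixed signs, so H is indefinite -> x* is a saddle point.

saddle


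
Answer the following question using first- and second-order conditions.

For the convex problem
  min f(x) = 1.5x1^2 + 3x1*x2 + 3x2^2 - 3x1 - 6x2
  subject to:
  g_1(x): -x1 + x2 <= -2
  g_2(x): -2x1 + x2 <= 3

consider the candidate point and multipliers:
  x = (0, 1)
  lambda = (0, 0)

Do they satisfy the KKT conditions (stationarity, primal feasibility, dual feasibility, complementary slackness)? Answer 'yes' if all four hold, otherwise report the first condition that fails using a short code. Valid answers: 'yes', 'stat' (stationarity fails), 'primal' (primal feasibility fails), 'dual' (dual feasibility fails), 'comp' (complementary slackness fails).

Gradient of f: grad f(x) = Q x + c = (0, 0)
Constraint values g_i(x) = a_i^T x - b_i:
  g_1((0, 1)) = 3
  g_2((0, 1)) = -2
Stationarity residual: grad f(x) + sum_i lambda_i a_i = (0, 0)
  -> stationarity OK
Primal feasibility (all g_i <= 0): FAILS
Dual feasibility (all lambda_i >= 0): OK
Complementary slackness (lambda_i * g_i(x) = 0 for all i): OK

Verdict: the first failing condition is primal_feasibility -> primal.

primal


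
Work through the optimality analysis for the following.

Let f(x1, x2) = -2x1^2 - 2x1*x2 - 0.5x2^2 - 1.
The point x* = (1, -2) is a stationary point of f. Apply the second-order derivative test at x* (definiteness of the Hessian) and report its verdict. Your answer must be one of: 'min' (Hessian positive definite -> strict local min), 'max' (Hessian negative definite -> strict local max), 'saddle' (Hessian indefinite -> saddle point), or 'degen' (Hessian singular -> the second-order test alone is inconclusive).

Compute the Hessian H = grad^2 f:
  H = [[-4, -2], [-2, -1]]
Verify stationarity: grad f(x*) = H x* + g = (0, 0).
Eigenvalues of H: -5, 0.
H has a zero eigenvalue (singular; negative semidefinite but not definite), so H is neither positive definite, negative definite, nor indefinite. The second-order test alone is inconclusive -> degen.
(Indeed, f is constant along the null direction of H through x*, so x* is not a strict local extremum.)

degen


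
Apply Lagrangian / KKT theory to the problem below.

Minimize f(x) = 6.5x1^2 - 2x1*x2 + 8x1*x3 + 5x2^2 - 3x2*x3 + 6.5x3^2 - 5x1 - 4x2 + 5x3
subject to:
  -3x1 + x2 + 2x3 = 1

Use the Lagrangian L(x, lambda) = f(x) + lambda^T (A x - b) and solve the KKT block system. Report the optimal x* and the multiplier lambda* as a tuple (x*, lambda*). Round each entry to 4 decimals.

Form the Lagrangian:
  L(x, lambda) = (1/2) x^T Q x + c^T x + lambda^T (A x - b)
Stationarity (grad_x L = 0): Q x + c + A^T lambda = 0.
Primal feasibility: A x = b.

This gives the KKT block system:
  [ Q   A^T ] [ x     ]   [-c ]
  [ A    0  ] [ lambda ] = [ b ]

Solving the linear system:
  x*      = (-0.0544, 0.6245, 0.1062)
  lambda* = (-2.0356)
  f(x*)   = 0.1701

x* = (-0.0544, 0.6245, 0.1062), lambda* = (-2.0356)


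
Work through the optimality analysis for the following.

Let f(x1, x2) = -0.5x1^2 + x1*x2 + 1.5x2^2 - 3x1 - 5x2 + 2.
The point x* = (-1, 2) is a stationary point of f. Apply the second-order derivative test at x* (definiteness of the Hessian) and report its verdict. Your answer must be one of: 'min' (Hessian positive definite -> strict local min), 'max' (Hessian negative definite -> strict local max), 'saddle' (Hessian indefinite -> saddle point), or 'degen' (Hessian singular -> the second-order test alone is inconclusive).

Compute the Hessian H = grad^2 f:
  H = [[-1, 1], [1, 3]]
Verify stationarity: grad f(x*) = H x* + g = (0, 0).
Eigenvalues of H: -1.2361, 3.2361.
Eigenvalues have mixed signs, so H is indefinite -> x* is a saddle point.

saddle


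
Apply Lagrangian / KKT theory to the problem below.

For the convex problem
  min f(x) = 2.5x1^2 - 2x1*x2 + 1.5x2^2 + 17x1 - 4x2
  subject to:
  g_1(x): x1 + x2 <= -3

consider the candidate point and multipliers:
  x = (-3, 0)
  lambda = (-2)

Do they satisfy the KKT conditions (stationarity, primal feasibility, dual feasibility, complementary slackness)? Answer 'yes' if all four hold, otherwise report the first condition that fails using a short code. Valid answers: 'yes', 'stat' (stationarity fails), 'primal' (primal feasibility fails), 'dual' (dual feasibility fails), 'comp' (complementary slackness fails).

Gradient of f: grad f(x) = Q x + c = (2, 2)
Constraint values g_i(x) = a_i^T x - b_i:
  g_1((-3, 0)) = 0
Stationarity residual: grad f(x) + sum_i lambda_i a_i = (0, 0)
  -> stationarity OK
Primal feasibility (all g_i <= 0): OK
Dual feasibility (all lambda_i >= 0): FAILS
Complementary slackness (lambda_i * g_i(x) = 0 for all i): OK

Verdict: the first failing condition is dual_feasibility -> dual.

dual


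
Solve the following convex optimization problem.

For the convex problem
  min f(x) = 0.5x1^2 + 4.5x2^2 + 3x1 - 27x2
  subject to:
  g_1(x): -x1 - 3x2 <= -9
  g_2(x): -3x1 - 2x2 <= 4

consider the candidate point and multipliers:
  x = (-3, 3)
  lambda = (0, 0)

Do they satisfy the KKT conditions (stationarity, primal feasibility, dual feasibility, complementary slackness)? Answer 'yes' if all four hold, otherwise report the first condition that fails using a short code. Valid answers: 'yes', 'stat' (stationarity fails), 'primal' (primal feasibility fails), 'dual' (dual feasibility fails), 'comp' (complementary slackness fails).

Gradient of f: grad f(x) = Q x + c = (0, 0)
Constraint values g_i(x) = a_i^T x - b_i:
  g_1((-3, 3)) = 3
  g_2((-3, 3)) = -1
Stationarity residual: grad f(x) + sum_i lambda_i a_i = (0, 0)
  -> stationarity OK
Primal feasibility (all g_i <= 0): FAILS
Dual feasibility (all lambda_i >= 0): OK
Complementary slackness (lambda_i * g_i(x) = 0 for all i): OK

Verdict: the first failing condition is primal_feasibility -> primal.

primal


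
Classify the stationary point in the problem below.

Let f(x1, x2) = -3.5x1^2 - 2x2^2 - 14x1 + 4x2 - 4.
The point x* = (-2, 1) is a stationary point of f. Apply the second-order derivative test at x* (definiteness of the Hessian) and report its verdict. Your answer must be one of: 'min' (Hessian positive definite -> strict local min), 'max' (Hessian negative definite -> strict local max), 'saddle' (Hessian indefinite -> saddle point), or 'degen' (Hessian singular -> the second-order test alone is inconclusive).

Compute the Hessian H = grad^2 f:
  H = [[-7, 0], [0, -4]]
Verify stationarity: grad f(x*) = H x* + g = (0, 0).
Eigenvalues of H: -7, -4.
Both eigenvalues < 0, so H is negative definite -> x* is a strict local max.

max


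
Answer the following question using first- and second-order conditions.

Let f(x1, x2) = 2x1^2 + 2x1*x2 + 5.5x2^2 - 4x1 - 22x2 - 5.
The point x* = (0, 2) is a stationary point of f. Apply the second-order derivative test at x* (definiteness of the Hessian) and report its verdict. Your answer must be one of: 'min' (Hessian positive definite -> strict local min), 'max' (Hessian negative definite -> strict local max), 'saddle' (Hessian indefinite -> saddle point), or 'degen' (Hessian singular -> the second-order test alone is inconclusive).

Compute the Hessian H = grad^2 f:
  H = [[4, 2], [2, 11]]
Verify stationarity: grad f(x*) = H x* + g = (0, 0).
Eigenvalues of H: 3.4689, 11.5311.
Both eigenvalues > 0, so H is positive definite -> x* is a strict local min.

min


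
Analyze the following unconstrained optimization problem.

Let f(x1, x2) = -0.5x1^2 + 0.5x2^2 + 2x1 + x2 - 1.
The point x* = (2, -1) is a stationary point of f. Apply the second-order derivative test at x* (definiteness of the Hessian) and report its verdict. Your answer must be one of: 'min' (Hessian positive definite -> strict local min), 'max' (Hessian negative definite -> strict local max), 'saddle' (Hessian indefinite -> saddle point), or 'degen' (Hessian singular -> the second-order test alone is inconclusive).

Compute the Hessian H = grad^2 f:
  H = [[-1, 0], [0, 1]]
Verify stationarity: grad f(x*) = H x* + g = (0, 0).
Eigenvalues of H: -1, 1.
Eigenvalues have mixed signs, so H is indefinite -> x* is a saddle point.

saddle


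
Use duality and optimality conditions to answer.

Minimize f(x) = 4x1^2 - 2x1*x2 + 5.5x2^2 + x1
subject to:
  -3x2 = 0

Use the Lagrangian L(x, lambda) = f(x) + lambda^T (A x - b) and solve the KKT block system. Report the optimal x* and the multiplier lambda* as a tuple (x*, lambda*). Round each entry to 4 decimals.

Form the Lagrangian:
  L(x, lambda) = (1/2) x^T Q x + c^T x + lambda^T (A x - b)
Stationarity (grad_x L = 0): Q x + c + A^T lambda = 0.
Primal feasibility: A x = b.

This gives the KKT block system:
  [ Q   A^T ] [ x     ]   [-c ]
  [ A    0  ] [ lambda ] = [ b ]

Solving the linear system:
  x*      = (-0.125, 0)
  lambda* = (0.0833)
  f(x*)   = -0.0625

x* = (-0.125, 0), lambda* = (0.0833)


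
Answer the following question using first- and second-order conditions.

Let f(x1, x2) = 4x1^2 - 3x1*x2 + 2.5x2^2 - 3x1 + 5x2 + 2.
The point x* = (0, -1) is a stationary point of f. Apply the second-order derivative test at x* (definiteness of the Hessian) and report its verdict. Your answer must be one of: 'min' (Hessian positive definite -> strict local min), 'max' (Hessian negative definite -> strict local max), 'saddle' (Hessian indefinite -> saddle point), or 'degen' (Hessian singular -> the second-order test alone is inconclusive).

Compute the Hessian H = grad^2 f:
  H = [[8, -3], [-3, 5]]
Verify stationarity: grad f(x*) = H x* + g = (0, 0).
Eigenvalues of H: 3.1459, 9.8541.
Both eigenvalues > 0, so H is positive definite -> x* is a strict local min.

min


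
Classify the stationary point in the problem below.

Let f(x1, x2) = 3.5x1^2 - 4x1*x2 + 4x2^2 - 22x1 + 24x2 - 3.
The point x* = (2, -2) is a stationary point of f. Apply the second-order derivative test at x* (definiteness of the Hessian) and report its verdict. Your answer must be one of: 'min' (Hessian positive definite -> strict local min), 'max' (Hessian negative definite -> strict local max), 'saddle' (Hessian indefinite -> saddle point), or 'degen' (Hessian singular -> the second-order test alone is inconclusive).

Compute the Hessian H = grad^2 f:
  H = [[7, -4], [-4, 8]]
Verify stationarity: grad f(x*) = H x* + g = (0, 0).
Eigenvalues of H: 3.4689, 11.5311.
Both eigenvalues > 0, so H is positive definite -> x* is a strict local min.

min


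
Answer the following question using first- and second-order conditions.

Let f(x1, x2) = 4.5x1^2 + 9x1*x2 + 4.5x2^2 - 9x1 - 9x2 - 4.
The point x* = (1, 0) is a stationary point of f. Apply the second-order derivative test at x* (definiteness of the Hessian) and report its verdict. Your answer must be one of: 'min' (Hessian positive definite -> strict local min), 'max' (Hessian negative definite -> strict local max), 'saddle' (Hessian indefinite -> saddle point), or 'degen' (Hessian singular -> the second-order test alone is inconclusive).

Compute the Hessian H = grad^2 f:
  H = [[9, 9], [9, 9]]
Verify stationarity: grad f(x*) = H x* + g = (0, 0).
Eigenvalues of H: 0, 18.
H has a zero eigenvalue (singular; positive semidefinite but not definite), so H is neither positive definite, negative definite, nor indefinite. The second-order test alone is inconclusive -> degen.
(Indeed, f is constant along the null direction of H through x*, so x* is not a strict local extremum.)

degen


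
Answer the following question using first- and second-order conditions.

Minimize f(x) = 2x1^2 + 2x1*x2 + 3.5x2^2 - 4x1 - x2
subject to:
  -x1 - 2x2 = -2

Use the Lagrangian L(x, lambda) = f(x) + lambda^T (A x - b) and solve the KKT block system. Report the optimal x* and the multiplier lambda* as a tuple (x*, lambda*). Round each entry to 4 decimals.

Form the Lagrangian:
  L(x, lambda) = (1/2) x^T Q x + c^T x + lambda^T (A x - b)
Stationarity (grad_x L = 0): Q x + c + A^T lambda = 0.
Primal feasibility: A x = b.

This gives the KKT block system:
  [ Q   A^T ] [ x     ]   [-c ]
  [ A    0  ] [ lambda ] = [ b ]

Solving the linear system:
  x*      = (1.3333, 0.3333)
  lambda* = (2)
  f(x*)   = -0.8333

x* = (1.3333, 0.3333), lambda* = (2)


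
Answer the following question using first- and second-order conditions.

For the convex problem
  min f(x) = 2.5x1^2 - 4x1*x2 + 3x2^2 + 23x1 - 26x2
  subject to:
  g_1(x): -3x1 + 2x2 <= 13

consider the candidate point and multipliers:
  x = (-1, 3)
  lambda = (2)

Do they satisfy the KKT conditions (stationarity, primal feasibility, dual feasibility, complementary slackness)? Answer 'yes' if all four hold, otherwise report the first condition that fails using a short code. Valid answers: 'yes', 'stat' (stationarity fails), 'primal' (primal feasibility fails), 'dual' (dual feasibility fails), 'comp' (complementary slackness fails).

Gradient of f: grad f(x) = Q x + c = (6, -4)
Constraint values g_i(x) = a_i^T x - b_i:
  g_1((-1, 3)) = -4
Stationarity residual: grad f(x) + sum_i lambda_i a_i = (0, 0)
  -> stationarity OK
Primal feasibility (all g_i <= 0): OK
Dual feasibility (all lambda_i >= 0): OK
Complementary slackness (lambda_i * g_i(x) = 0 for all i): FAILS

Verdict: the first failing condition is complementary_slackness -> comp.

comp


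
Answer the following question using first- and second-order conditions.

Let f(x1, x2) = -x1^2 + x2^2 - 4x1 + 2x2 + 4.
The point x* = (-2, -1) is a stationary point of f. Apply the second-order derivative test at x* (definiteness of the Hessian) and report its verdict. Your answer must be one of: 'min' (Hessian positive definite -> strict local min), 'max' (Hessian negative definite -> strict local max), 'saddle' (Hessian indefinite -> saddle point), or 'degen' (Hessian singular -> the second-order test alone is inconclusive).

Compute the Hessian H = grad^2 f:
  H = [[-2, 0], [0, 2]]
Verify stationarity: grad f(x*) = H x* + g = (0, 0).
Eigenvalues of H: -2, 2.
Eigenvalues have mixed signs, so H is indefinite -> x* is a saddle point.

saddle


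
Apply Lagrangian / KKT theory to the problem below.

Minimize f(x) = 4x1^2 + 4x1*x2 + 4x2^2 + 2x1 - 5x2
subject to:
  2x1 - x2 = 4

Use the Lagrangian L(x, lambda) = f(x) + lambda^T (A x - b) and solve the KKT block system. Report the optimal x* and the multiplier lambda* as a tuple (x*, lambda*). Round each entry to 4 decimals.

Form the Lagrangian:
  L(x, lambda) = (1/2) x^T Q x + c^T x + lambda^T (A x - b)
Stationarity (grad_x L = 0): Q x + c + A^T lambda = 0.
Primal feasibility: A x = b.

This gives the KKT block system:
  [ Q   A^T ] [ x     ]   [-c ]
  [ A    0  ] [ lambda ] = [ b ]

Solving the linear system:
  x*      = (1.5714, -0.8571)
  lambda* = (-5.5714)
  f(x*)   = 14.8571

x* = (1.5714, -0.8571), lambda* = (-5.5714)


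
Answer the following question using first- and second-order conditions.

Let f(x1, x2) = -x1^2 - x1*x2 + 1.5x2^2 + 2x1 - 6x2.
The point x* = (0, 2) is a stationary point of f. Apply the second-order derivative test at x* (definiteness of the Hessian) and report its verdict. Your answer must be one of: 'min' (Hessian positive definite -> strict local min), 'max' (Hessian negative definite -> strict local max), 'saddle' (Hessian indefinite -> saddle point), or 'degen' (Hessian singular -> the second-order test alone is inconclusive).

Compute the Hessian H = grad^2 f:
  H = [[-2, -1], [-1, 3]]
Verify stationarity: grad f(x*) = H x* + g = (0, 0).
Eigenvalues of H: -2.1926, 3.1926.
Eigenvalues have mixed signs, so H is indefinite -> x* is a saddle point.

saddle


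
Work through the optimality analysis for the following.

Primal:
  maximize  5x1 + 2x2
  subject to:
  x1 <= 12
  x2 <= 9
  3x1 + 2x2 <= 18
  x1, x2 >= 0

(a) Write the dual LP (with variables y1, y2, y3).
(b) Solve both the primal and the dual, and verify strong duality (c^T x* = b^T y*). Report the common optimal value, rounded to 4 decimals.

The standard primal-dual pair for 'max c^T x s.t. A x <= b, x >= 0' is:
  Dual:  min b^T y  s.t.  A^T y >= c,  y >= 0.

So the dual LP is:
  minimize  12y1 + 9y2 + 18y3
  subject to:
    y1 + 3y3 >= 5
    y2 + 2y3 >= 2
    y1, y2, y3 >= 0

Solving the primal: x* = (6, 0).
  primal value c^T x* = 30.
Solving the dual: y* = (0, 0, 1.6667).
  dual value b^T y* = 30.
Strong duality: c^T x* = b^T y*. Confirmed.

30


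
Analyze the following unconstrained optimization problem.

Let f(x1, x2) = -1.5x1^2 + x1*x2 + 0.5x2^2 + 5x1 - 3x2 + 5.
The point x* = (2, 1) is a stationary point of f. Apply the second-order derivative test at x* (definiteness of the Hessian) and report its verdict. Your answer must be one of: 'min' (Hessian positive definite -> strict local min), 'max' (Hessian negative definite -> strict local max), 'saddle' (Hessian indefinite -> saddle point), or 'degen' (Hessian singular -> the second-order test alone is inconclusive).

Compute the Hessian H = grad^2 f:
  H = [[-3, 1], [1, 1]]
Verify stationarity: grad f(x*) = H x* + g = (0, 0).
Eigenvalues of H: -3.2361, 1.2361.
Eigenvalues have mixed signs, so H is indefinite -> x* is a saddle point.

saddle


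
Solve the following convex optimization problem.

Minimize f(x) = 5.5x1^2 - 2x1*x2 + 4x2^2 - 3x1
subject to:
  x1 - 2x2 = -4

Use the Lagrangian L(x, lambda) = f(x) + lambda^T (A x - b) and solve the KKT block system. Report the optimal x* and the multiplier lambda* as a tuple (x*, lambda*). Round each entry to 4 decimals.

Form the Lagrangian:
  L(x, lambda) = (1/2) x^T Q x + c^T x + lambda^T (A x - b)
Stationarity (grad_x L = 0): Q x + c + A^T lambda = 0.
Primal feasibility: A x = b.

This gives the KKT block system:
  [ Q   A^T ] [ x     ]   [-c ]
  [ A    0  ] [ lambda ] = [ b ]

Solving the linear system:
  x*      = (-0.0909, 1.9545)
  lambda* = (7.9091)
  f(x*)   = 15.9545

x* = (-0.0909, 1.9545), lambda* = (7.9091)


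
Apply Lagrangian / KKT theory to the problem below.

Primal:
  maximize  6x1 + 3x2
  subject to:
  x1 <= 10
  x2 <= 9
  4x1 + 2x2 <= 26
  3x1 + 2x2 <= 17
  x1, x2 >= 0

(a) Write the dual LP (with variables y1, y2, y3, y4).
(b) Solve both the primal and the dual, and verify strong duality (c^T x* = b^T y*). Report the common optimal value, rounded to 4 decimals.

The standard primal-dual pair for 'max c^T x s.t. A x <= b, x >= 0' is:
  Dual:  min b^T y  s.t.  A^T y >= c,  y >= 0.

So the dual LP is:
  minimize  10y1 + 9y2 + 26y3 + 17y4
  subject to:
    y1 + 4y3 + 3y4 >= 6
    y2 + 2y3 + 2y4 >= 3
    y1, y2, y3, y4 >= 0

Solving the primal: x* = (5.6667, 0).
  primal value c^T x* = 34.
Solving the dual: y* = (0, 0, 0, 2).
  dual value b^T y* = 34.
Strong duality: c^T x* = b^T y*. Confirmed.

34


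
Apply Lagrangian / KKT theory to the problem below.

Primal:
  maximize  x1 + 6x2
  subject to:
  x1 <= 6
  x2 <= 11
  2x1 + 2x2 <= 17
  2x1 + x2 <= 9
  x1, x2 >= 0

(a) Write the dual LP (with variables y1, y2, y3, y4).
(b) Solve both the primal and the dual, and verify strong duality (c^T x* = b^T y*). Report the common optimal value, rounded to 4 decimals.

The standard primal-dual pair for 'max c^T x s.t. A x <= b, x >= 0' is:
  Dual:  min b^T y  s.t.  A^T y >= c,  y >= 0.

So the dual LP is:
  minimize  6y1 + 11y2 + 17y3 + 9y4
  subject to:
    y1 + 2y3 + 2y4 >= 1
    y2 + 2y3 + y4 >= 6
    y1, y2, y3, y4 >= 0

Solving the primal: x* = (0, 8.5).
  primal value c^T x* = 51.
Solving the dual: y* = (0, 0, 3, 0).
  dual value b^T y* = 51.
Strong duality: c^T x* = b^T y*. Confirmed.

51


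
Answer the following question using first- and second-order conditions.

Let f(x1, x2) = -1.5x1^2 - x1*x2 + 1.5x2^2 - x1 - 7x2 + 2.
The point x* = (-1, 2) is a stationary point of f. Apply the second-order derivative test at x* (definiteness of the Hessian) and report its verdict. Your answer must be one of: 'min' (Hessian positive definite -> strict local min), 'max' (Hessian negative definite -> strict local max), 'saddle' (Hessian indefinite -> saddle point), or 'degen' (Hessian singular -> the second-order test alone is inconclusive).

Compute the Hessian H = grad^2 f:
  H = [[-3, -1], [-1, 3]]
Verify stationarity: grad f(x*) = H x* + g = (0, 0).
Eigenvalues of H: -3.1623, 3.1623.
Eigenvalues have mixed signs, so H is indefinite -> x* is a saddle point.

saddle


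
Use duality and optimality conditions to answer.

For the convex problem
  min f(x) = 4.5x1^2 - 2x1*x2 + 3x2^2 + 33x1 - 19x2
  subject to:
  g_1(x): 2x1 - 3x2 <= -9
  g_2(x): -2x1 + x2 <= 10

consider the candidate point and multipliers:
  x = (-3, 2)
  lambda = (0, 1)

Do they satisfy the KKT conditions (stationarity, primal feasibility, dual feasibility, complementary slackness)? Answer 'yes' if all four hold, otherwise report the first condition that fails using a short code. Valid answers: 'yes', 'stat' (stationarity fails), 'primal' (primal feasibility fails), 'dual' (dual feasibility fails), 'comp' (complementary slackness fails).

Gradient of f: grad f(x) = Q x + c = (2, -1)
Constraint values g_i(x) = a_i^T x - b_i:
  g_1((-3, 2)) = -3
  g_2((-3, 2)) = -2
Stationarity residual: grad f(x) + sum_i lambda_i a_i = (0, 0)
  -> stationarity OK
Primal feasibility (all g_i <= 0): OK
Dual feasibility (all lambda_i >= 0): OK
Complementary slackness (lambda_i * g_i(x) = 0 for all i): FAILS

Verdict: the first failing condition is complementary_slackness -> comp.

comp


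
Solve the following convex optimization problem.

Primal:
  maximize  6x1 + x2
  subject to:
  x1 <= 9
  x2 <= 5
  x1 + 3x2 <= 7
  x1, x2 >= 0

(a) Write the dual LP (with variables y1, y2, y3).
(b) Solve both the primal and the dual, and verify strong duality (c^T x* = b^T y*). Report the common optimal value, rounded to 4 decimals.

The standard primal-dual pair for 'max c^T x s.t. A x <= b, x >= 0' is:
  Dual:  min b^T y  s.t.  A^T y >= c,  y >= 0.

So the dual LP is:
  minimize  9y1 + 5y2 + 7y3
  subject to:
    y1 + y3 >= 6
    y2 + 3y3 >= 1
    y1, y2, y3 >= 0

Solving the primal: x* = (7, 0).
  primal value c^T x* = 42.
Solving the dual: y* = (0, 0, 6).
  dual value b^T y* = 42.
Strong duality: c^T x* = b^T y*. Confirmed.

42


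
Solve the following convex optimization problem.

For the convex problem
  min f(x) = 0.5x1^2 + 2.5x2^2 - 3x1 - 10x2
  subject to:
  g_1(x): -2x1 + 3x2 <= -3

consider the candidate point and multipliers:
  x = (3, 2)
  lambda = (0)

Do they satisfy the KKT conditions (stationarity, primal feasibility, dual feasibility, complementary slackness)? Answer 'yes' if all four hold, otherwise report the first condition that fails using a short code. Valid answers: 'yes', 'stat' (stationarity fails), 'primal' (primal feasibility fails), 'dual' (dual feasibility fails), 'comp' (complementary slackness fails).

Gradient of f: grad f(x) = Q x + c = (0, 0)
Constraint values g_i(x) = a_i^T x - b_i:
  g_1((3, 2)) = 3
Stationarity residual: grad f(x) + sum_i lambda_i a_i = (0, 0)
  -> stationarity OK
Primal feasibility (all g_i <= 0): FAILS
Dual feasibility (all lambda_i >= 0): OK
Complementary slackness (lambda_i * g_i(x) = 0 for all i): OK

Verdict: the first failing condition is primal_feasibility -> primal.

primal


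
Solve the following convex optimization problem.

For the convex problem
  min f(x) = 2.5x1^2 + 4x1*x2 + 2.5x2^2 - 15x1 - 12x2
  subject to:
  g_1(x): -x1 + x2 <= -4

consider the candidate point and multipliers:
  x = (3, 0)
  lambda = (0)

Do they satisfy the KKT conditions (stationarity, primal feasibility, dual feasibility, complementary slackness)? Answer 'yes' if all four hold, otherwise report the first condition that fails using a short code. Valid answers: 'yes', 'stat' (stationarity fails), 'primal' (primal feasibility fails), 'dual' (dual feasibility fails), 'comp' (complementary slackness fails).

Gradient of f: grad f(x) = Q x + c = (0, 0)
Constraint values g_i(x) = a_i^T x - b_i:
  g_1((3, 0)) = 1
Stationarity residual: grad f(x) + sum_i lambda_i a_i = (0, 0)
  -> stationarity OK
Primal feasibility (all g_i <= 0): FAILS
Dual feasibility (all lambda_i >= 0): OK
Complementary slackness (lambda_i * g_i(x) = 0 for all i): OK

Verdict: the first failing condition is primal_feasibility -> primal.

primal


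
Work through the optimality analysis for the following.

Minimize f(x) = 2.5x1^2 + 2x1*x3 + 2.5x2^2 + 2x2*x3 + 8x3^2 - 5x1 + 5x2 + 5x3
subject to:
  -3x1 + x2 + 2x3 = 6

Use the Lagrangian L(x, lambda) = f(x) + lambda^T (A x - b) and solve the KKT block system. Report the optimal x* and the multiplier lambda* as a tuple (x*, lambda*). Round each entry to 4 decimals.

Form the Lagrangian:
  L(x, lambda) = (1/2) x^T Q x + c^T x + lambda^T (A x - b)
Stationarity (grad_x L = 0): Q x + c + A^T lambda = 0.
Primal feasibility: A x = b.

This gives the KKT block system:
  [ Q   A^T ] [ x     ]   [-c ]
  [ A    0  ] [ lambda ] = [ b ]

Solving the linear system:
  x*      = (-1.7838, -0.3341, 0.4913)
  lambda* = (-4.3122)
  f(x*)   = 17.7893

x* = (-1.7838, -0.3341, 0.4913), lambda* = (-4.3122)


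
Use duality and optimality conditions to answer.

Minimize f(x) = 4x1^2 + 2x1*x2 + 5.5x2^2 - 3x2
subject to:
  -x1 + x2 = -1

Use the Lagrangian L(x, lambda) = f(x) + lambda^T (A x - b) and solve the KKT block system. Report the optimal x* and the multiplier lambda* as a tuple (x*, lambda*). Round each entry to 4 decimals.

Form the Lagrangian:
  L(x, lambda) = (1/2) x^T Q x + c^T x + lambda^T (A x - b)
Stationarity (grad_x L = 0): Q x + c + A^T lambda = 0.
Primal feasibility: A x = b.

This gives the KKT block system:
  [ Q   A^T ] [ x     ]   [-c ]
  [ A    0  ] [ lambda ] = [ b ]

Solving the linear system:
  x*      = (0.6957, -0.3043)
  lambda* = (4.9565)
  f(x*)   = 2.9348

x* = (0.6957, -0.3043), lambda* = (4.9565)


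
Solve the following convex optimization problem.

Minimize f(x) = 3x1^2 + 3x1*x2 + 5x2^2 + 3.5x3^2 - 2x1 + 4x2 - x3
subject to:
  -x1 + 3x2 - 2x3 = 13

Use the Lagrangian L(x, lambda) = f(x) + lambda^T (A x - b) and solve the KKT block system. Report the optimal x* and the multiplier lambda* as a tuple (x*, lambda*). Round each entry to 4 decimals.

Form the Lagrangian:
  L(x, lambda) = (1/2) x^T Q x + c^T x + lambda^T (A x - b)
Stationarity (grad_x L = 0): Q x + c + A^T lambda = 0.
Primal feasibility: A x = b.

This gives the KKT block system:
  [ Q   A^T ] [ x     ]   [-c ]
  [ A    0  ] [ lambda ] = [ b ]

Solving the linear system:
  x*      = (-2.0527, 2.374, -1.9126)
  lambda* = (-7.1941)
  f(x*)   = 54.5186

x* = (-2.0527, 2.374, -1.9126), lambda* = (-7.1941)


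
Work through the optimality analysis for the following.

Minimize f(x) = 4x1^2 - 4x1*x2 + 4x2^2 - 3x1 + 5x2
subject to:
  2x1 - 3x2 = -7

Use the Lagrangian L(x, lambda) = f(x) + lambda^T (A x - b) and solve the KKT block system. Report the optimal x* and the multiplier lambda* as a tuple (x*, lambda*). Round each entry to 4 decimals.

Form the Lagrangian:
  L(x, lambda) = (1/2) x^T Q x + c^T x + lambda^T (A x - b)
Stationarity (grad_x L = 0): Q x + c + A^T lambda = 0.
Primal feasibility: A x = b.

This gives the KKT block system:
  [ Q   A^T ] [ x     ]   [-c ]
  [ A    0  ] [ lambda ] = [ b ]

Solving the linear system:
  x*      = (-0.5536, 1.9643)
  lambda* = (7.6429)
  f(x*)   = 32.4911

x* = (-0.5536, 1.9643), lambda* = (7.6429)


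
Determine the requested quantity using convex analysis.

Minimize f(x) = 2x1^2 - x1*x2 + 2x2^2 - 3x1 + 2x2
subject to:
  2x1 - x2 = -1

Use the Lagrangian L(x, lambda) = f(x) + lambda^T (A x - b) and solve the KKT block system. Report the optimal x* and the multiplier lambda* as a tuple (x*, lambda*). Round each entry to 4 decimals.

Form the Lagrangian:
  L(x, lambda) = (1/2) x^T Q x + c^T x + lambda^T (A x - b)
Stationarity (grad_x L = 0): Q x + c + A^T lambda = 0.
Primal feasibility: A x = b.

This gives the KKT block system:
  [ Q   A^T ] [ x     ]   [-c ]
  [ A    0  ] [ lambda ] = [ b ]

Solving the linear system:
  x*      = (-0.5, 0)
  lambda* = (2.5)
  f(x*)   = 2

x* = (-0.5, 0), lambda* = (2.5)


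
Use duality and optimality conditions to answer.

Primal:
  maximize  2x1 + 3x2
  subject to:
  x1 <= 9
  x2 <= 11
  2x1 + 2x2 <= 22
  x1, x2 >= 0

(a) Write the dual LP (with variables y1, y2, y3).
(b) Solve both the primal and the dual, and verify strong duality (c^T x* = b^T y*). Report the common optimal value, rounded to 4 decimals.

The standard primal-dual pair for 'max c^T x s.t. A x <= b, x >= 0' is:
  Dual:  min b^T y  s.t.  A^T y >= c,  y >= 0.

So the dual LP is:
  minimize  9y1 + 11y2 + 22y3
  subject to:
    y1 + 2y3 >= 2
    y2 + 2y3 >= 3
    y1, y2, y3 >= 0

Solving the primal: x* = (0, 11).
  primal value c^T x* = 33.
Solving the dual: y* = (0, 0, 1.5).
  dual value b^T y* = 33.
Strong duality: c^T x* = b^T y*. Confirmed.

33


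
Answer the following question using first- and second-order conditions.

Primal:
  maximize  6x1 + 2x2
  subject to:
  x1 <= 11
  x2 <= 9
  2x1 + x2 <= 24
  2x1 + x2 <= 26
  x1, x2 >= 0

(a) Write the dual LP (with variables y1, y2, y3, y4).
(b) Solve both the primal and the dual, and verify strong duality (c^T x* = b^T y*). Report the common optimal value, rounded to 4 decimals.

The standard primal-dual pair for 'max c^T x s.t. A x <= b, x >= 0' is:
  Dual:  min b^T y  s.t.  A^T y >= c,  y >= 0.

So the dual LP is:
  minimize  11y1 + 9y2 + 24y3 + 26y4
  subject to:
    y1 + 2y3 + 2y4 >= 6
    y2 + y3 + y4 >= 2
    y1, y2, y3, y4 >= 0

Solving the primal: x* = (11, 2).
  primal value c^T x* = 70.
Solving the dual: y* = (2, 0, 2, 0).
  dual value b^T y* = 70.
Strong duality: c^T x* = b^T y*. Confirmed.

70


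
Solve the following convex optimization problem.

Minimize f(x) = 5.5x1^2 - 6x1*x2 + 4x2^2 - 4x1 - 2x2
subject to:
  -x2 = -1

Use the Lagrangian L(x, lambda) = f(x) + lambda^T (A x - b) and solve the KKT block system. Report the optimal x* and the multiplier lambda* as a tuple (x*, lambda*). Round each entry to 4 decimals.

Form the Lagrangian:
  L(x, lambda) = (1/2) x^T Q x + c^T x + lambda^T (A x - b)
Stationarity (grad_x L = 0): Q x + c + A^T lambda = 0.
Primal feasibility: A x = b.

This gives the KKT block system:
  [ Q   A^T ] [ x     ]   [-c ]
  [ A    0  ] [ lambda ] = [ b ]

Solving the linear system:
  x*      = (0.9091, 1)
  lambda* = (0.5455)
  f(x*)   = -2.5455

x* = (0.9091, 1), lambda* = (0.5455)


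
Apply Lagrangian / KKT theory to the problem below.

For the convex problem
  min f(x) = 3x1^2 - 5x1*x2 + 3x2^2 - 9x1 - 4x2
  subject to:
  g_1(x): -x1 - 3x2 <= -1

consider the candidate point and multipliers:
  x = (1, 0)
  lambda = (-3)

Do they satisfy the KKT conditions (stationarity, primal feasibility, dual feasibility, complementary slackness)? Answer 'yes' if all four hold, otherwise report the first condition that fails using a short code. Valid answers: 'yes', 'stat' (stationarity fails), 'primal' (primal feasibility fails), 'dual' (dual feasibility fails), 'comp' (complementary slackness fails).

Gradient of f: grad f(x) = Q x + c = (-3, -9)
Constraint values g_i(x) = a_i^T x - b_i:
  g_1((1, 0)) = 0
Stationarity residual: grad f(x) + sum_i lambda_i a_i = (0, 0)
  -> stationarity OK
Primal feasibility (all g_i <= 0): OK
Dual feasibility (all lambda_i >= 0): FAILS
Complementary slackness (lambda_i * g_i(x) = 0 for all i): OK

Verdict: the first failing condition is dual_feasibility -> dual.

dual


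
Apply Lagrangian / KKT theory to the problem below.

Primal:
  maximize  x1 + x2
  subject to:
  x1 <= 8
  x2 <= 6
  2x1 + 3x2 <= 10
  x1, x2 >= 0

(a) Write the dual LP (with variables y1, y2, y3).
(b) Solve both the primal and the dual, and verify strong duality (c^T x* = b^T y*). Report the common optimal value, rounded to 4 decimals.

The standard primal-dual pair for 'max c^T x s.t. A x <= b, x >= 0' is:
  Dual:  min b^T y  s.t.  A^T y >= c,  y >= 0.

So the dual LP is:
  minimize  8y1 + 6y2 + 10y3
  subject to:
    y1 + 2y3 >= 1
    y2 + 3y3 >= 1
    y1, y2, y3 >= 0

Solving the primal: x* = (5, 0).
  primal value c^T x* = 5.
Solving the dual: y* = (0, 0, 0.5).
  dual value b^T y* = 5.
Strong duality: c^T x* = b^T y*. Confirmed.

5


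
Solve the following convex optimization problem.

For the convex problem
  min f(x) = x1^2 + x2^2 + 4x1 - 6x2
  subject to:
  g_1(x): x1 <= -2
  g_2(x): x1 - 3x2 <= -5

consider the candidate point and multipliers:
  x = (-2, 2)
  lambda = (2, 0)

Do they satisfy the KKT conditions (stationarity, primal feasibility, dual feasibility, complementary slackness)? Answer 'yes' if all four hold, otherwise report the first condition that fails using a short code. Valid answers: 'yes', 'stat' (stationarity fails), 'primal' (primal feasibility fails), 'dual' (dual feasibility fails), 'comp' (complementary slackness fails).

Gradient of f: grad f(x) = Q x + c = (0, -2)
Constraint values g_i(x) = a_i^T x - b_i:
  g_1((-2, 2)) = 0
  g_2((-2, 2)) = -3
Stationarity residual: grad f(x) + sum_i lambda_i a_i = (2, -2)
  -> stationarity FAILS
Primal feasibility (all g_i <= 0): OK
Dual feasibility (all lambda_i >= 0): OK
Complementary slackness (lambda_i * g_i(x) = 0 for all i): OK

Verdict: the first failing condition is stationarity -> stat.

stat


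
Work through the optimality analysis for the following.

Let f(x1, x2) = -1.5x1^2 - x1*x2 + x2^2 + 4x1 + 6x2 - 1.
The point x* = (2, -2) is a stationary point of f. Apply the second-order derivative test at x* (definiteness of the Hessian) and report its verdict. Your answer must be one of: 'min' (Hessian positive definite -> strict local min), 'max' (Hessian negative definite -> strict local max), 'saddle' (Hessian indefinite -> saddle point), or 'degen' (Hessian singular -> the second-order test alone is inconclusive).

Compute the Hessian H = grad^2 f:
  H = [[-3, -1], [-1, 2]]
Verify stationarity: grad f(x*) = H x* + g = (0, 0).
Eigenvalues of H: -3.1926, 2.1926.
Eigenvalues have mixed signs, so H is indefinite -> x* is a saddle point.

saddle


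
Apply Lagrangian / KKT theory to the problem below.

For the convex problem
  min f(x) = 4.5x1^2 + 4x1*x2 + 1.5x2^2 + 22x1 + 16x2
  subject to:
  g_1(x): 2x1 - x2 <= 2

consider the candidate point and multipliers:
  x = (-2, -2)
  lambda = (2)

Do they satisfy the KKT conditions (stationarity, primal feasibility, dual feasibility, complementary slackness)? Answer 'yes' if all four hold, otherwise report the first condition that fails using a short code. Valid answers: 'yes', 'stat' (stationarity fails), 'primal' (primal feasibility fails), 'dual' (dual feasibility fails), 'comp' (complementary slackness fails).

Gradient of f: grad f(x) = Q x + c = (-4, 2)
Constraint values g_i(x) = a_i^T x - b_i:
  g_1((-2, -2)) = -4
Stationarity residual: grad f(x) + sum_i lambda_i a_i = (0, 0)
  -> stationarity OK
Primal feasibility (all g_i <= 0): OK
Dual feasibility (all lambda_i >= 0): OK
Complementary slackness (lambda_i * g_i(x) = 0 for all i): FAILS

Verdict: the first failing condition is complementary_slackness -> comp.

comp


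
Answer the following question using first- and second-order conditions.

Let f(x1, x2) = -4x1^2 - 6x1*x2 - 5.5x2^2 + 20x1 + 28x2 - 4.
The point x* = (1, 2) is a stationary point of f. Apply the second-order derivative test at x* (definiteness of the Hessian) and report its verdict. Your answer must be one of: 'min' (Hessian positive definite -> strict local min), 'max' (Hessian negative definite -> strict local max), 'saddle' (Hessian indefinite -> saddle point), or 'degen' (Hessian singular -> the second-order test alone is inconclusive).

Compute the Hessian H = grad^2 f:
  H = [[-8, -6], [-6, -11]]
Verify stationarity: grad f(x*) = H x* + g = (0, 0).
Eigenvalues of H: -15.6847, -3.3153.
Both eigenvalues < 0, so H is negative definite -> x* is a strict local max.

max


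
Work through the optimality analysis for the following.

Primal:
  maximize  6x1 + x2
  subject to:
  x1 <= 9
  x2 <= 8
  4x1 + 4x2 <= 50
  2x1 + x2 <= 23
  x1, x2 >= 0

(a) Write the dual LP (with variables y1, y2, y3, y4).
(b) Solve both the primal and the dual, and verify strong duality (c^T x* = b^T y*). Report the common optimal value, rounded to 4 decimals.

The standard primal-dual pair for 'max c^T x s.t. A x <= b, x >= 0' is:
  Dual:  min b^T y  s.t.  A^T y >= c,  y >= 0.

So the dual LP is:
  minimize  9y1 + 8y2 + 50y3 + 23y4
  subject to:
    y1 + 4y3 + 2y4 >= 6
    y2 + 4y3 + y4 >= 1
    y1, y2, y3, y4 >= 0

Solving the primal: x* = (9, 3.5).
  primal value c^T x* = 57.5.
Solving the dual: y* = (5, 0, 0.25, 0).
  dual value b^T y* = 57.5.
Strong duality: c^T x* = b^T y*. Confirmed.

57.5


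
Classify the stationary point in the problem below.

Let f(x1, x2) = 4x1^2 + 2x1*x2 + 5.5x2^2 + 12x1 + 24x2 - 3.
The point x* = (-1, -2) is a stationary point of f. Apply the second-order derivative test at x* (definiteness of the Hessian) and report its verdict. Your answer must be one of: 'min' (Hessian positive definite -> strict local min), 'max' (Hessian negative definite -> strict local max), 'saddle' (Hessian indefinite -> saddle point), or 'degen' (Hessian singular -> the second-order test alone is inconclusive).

Compute the Hessian H = grad^2 f:
  H = [[8, 2], [2, 11]]
Verify stationarity: grad f(x*) = H x* + g = (0, 0).
Eigenvalues of H: 7, 12.
Both eigenvalues > 0, so H is positive definite -> x* is a strict local min.

min


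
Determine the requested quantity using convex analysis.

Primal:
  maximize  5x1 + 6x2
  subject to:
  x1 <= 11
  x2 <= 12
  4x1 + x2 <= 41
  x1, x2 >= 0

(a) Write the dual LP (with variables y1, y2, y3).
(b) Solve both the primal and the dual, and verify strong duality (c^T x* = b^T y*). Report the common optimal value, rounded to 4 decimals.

The standard primal-dual pair for 'max c^T x s.t. A x <= b, x >= 0' is:
  Dual:  min b^T y  s.t.  A^T y >= c,  y >= 0.

So the dual LP is:
  minimize  11y1 + 12y2 + 41y3
  subject to:
    y1 + 4y3 >= 5
    y2 + y3 >= 6
    y1, y2, y3 >= 0

Solving the primal: x* = (7.25, 12).
  primal value c^T x* = 108.25.
Solving the dual: y* = (0, 4.75, 1.25).
  dual value b^T y* = 108.25.
Strong duality: c^T x* = b^T y*. Confirmed.

108.25


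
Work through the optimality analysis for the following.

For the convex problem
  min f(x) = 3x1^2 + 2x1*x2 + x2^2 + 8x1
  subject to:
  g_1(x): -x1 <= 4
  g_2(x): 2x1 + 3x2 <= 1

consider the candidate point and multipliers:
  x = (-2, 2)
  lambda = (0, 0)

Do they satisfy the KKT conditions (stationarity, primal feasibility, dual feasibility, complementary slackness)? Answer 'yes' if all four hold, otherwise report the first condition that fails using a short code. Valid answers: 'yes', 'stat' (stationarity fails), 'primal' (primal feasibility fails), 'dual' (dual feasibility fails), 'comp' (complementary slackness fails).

Gradient of f: grad f(x) = Q x + c = (0, 0)
Constraint values g_i(x) = a_i^T x - b_i:
  g_1((-2, 2)) = -2
  g_2((-2, 2)) = 1
Stationarity residual: grad f(x) + sum_i lambda_i a_i = (0, 0)
  -> stationarity OK
Primal feasibility (all g_i <= 0): FAILS
Dual feasibility (all lambda_i >= 0): OK
Complementary slackness (lambda_i * g_i(x) = 0 for all i): OK

Verdict: the first failing condition is primal_feasibility -> primal.

primal


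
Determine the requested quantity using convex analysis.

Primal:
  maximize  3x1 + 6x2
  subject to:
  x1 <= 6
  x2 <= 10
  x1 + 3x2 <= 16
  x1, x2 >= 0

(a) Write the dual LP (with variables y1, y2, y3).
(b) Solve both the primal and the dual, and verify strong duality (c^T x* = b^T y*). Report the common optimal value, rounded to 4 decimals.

The standard primal-dual pair for 'max c^T x s.t. A x <= b, x >= 0' is:
  Dual:  min b^T y  s.t.  A^T y >= c,  y >= 0.

So the dual LP is:
  minimize  6y1 + 10y2 + 16y3
  subject to:
    y1 + y3 >= 3
    y2 + 3y3 >= 6
    y1, y2, y3 >= 0

Solving the primal: x* = (6, 3.3333).
  primal value c^T x* = 38.
Solving the dual: y* = (1, 0, 2).
  dual value b^T y* = 38.
Strong duality: c^T x* = b^T y*. Confirmed.

38
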